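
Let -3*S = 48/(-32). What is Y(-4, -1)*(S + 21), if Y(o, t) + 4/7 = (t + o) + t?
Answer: -989/7 ≈ -141.29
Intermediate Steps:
Y(o, t) = -4/7 + o + 2*t (Y(o, t) = -4/7 + ((t + o) + t) = -4/7 + ((o + t) + t) = -4/7 + (o + 2*t) = -4/7 + o + 2*t)
S = ½ (S = -16/(-32) = -16*(-1)/32 = -⅓*(-3/2) = ½ ≈ 0.50000)
Y(-4, -1)*(S + 21) = (-4/7 - 4 + 2*(-1))*(½ + 21) = (-4/7 - 4 - 2)*(43/2) = -46/7*43/2 = -989/7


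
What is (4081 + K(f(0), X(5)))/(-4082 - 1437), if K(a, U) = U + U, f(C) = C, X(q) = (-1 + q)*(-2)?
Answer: -4065/5519 ≈ -0.73655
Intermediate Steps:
X(q) = 2 - 2*q
K(a, U) = 2*U
(4081 + K(f(0), X(5)))/(-4082 - 1437) = (4081 + 2*(2 - 2*5))/(-4082 - 1437) = (4081 + 2*(2 - 10))/(-5519) = (4081 + 2*(-8))*(-1/5519) = (4081 - 16)*(-1/5519) = 4065*(-1/5519) = -4065/5519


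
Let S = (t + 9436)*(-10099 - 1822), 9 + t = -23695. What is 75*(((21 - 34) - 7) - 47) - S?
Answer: -170093853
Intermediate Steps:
t = -23704 (t = -9 - 23695 = -23704)
S = 170088828 (S = (-23704 + 9436)*(-10099 - 1822) = -14268*(-11921) = 170088828)
75*(((21 - 34) - 7) - 47) - S = 75*(((21 - 34) - 7) - 47) - 1*170088828 = 75*((-13 - 7) - 47) - 170088828 = 75*(-20 - 47) - 170088828 = 75*(-67) - 170088828 = -5025 - 170088828 = -170093853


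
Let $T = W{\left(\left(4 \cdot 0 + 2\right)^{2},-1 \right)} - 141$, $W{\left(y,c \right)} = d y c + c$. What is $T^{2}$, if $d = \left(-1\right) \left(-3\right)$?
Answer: $23716$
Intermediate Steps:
$d = 3$
$W{\left(y,c \right)} = c + 3 c y$ ($W{\left(y,c \right)} = 3 y c + c = 3 c y + c = c + 3 c y$)
$T = -154$ ($T = - (1 + 3 \left(4 \cdot 0 + 2\right)^{2}) - 141 = - (1 + 3 \left(0 + 2\right)^{2}) - 141 = - (1 + 3 \cdot 2^{2}) - 141 = - (1 + 3 \cdot 4) - 141 = - (1 + 12) - 141 = \left(-1\right) 13 - 141 = -13 - 141 = -154$)
$T^{2} = \left(-154\right)^{2} = 23716$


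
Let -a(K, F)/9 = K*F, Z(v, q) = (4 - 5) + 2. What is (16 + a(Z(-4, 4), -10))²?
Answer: 11236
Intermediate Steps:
Z(v, q) = 1 (Z(v, q) = -1 + 2 = 1)
a(K, F) = -9*F*K (a(K, F) = -9*K*F = -9*F*K)
(16 + a(Z(-4, 4), -10))² = (16 - 9*(-10)*1)² = (16 + 90)² = 106² = 11236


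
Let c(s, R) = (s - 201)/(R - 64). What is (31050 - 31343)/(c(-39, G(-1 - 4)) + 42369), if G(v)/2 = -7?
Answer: -3809/550837 ≈ -0.0069149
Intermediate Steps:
G(v) = -14 (G(v) = 2*(-7) = -14)
c(s, R) = (-201 + s)/(-64 + R)
(31050 - 31343)/(c(-39, G(-1 - 4)) + 42369) = (31050 - 31343)/((-201 - 39)/(-64 - 14) + 42369) = -293/(-240/(-78) + 42369) = -293/(-1/78*(-240) + 42369) = -293/(40/13 + 42369) = -293/550837/13 = -293*13/550837 = -3809/550837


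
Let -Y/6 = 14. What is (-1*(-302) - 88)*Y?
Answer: -17976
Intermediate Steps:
Y = -84 (Y = -6*14 = -84)
(-1*(-302) - 88)*Y = (-1*(-302) - 88)*(-84) = (302 - 88)*(-84) = 214*(-84) = -17976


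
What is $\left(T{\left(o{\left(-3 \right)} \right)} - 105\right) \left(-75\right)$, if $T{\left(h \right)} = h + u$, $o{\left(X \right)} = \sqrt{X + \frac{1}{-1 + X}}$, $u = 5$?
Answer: $7500 - \frac{75 i \sqrt{13}}{2} \approx 7500.0 - 135.21 i$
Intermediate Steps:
$T{\left(h \right)} = 5 + h$ ($T{\left(h \right)} = h + 5 = 5 + h$)
$\left(T{\left(o{\left(-3 \right)} \right)} - 105\right) \left(-75\right) = \left(\left(5 + \sqrt{\frac{1 - 3 \left(-1 - 3\right)}{-1 - 3}}\right) - 105\right) \left(-75\right) = \left(\left(5 + \sqrt{\frac{1 - -12}{-4}}\right) - 105\right) \left(-75\right) = \left(\left(5 + \sqrt{- \frac{1 + 12}{4}}\right) - 105\right) \left(-75\right) = \left(\left(5 + \sqrt{\left(- \frac{1}{4}\right) 13}\right) - 105\right) \left(-75\right) = \left(\left(5 + \sqrt{- \frac{13}{4}}\right) - 105\right) \left(-75\right) = \left(\left(5 + \frac{i \sqrt{13}}{2}\right) - 105\right) \left(-75\right) = \left(-100 + \frac{i \sqrt{13}}{2}\right) \left(-75\right) = 7500 - \frac{75 i \sqrt{13}}{2}$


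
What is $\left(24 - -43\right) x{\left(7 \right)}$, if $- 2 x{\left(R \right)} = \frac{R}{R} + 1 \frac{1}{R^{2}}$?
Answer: $- \frac{1675}{49} \approx -34.184$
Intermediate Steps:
$x{\left(R \right)} = - \frac{1}{2} - \frac{1}{2 R^{2}}$ ($x{\left(R \right)} = - \frac{\frac{R}{R} + 1 \frac{1}{R^{2}}}{2} = - \frac{1 + 1 \frac{1}{R^{2}}}{2} = - \frac{1 + \frac{1}{R^{2}}}{2} = - \frac{1}{2} - \frac{1}{2 R^{2}}$)
$\left(24 - -43\right) x{\left(7 \right)} = \left(24 - -43\right) \frac{-1 - 7^{2}}{2 \cdot 49} = \left(24 + 43\right) \frac{1}{2} \cdot \frac{1}{49} \left(-1 - 49\right) = 67 \cdot \frac{1}{2} \cdot \frac{1}{49} \left(-1 - 49\right) = 67 \cdot \frac{1}{2} \cdot \frac{1}{49} \left(-50\right) = 67 \left(- \frac{25}{49}\right) = - \frac{1675}{49}$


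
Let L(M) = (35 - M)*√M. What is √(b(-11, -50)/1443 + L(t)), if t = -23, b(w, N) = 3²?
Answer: √(1443 + 13418938*I*√23)/481 ≈ 11.793 + 11.793*I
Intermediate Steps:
b(w, N) = 9
L(M) = √M*(35 - M)
√(b(-11, -50)/1443 + L(t)) = √(9/1443 + √(-23)*(35 - 1*(-23))) = √(9*(1/1443) + (I*√23)*(35 + 23)) = √(3/481 + (I*√23)*58) = √(3/481 + 58*I*√23)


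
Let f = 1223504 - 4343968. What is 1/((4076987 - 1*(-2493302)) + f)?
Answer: 1/3449825 ≈ 2.8987e-7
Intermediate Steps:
f = -3120464
1/((4076987 - 1*(-2493302)) + f) = 1/((4076987 - 1*(-2493302)) - 3120464) = 1/((4076987 + 2493302) - 3120464) = 1/(6570289 - 3120464) = 1/3449825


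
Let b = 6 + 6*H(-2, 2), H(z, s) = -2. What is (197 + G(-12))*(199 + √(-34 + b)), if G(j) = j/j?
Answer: 39402 + 396*I*√10 ≈ 39402.0 + 1252.3*I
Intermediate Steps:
G(j) = 1
b = -6 (b = 6 + 6*(-2) = 6 - 12 = -6)
(197 + G(-12))*(199 + √(-34 + b)) = (197 + 1)*(199 + √(-34 - 6)) = 198*(199 + √(-40)) = 198*(199 + 2*I*√10) = 39402 + 396*I*√10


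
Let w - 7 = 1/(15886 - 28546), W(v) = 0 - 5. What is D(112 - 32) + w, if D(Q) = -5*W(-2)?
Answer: 405119/12660 ≈ 32.000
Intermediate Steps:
W(v) = -5
D(Q) = 25 (D(Q) = -5*(-5) = 25)
w = 88619/12660 (w = 7 + 1/(15886 - 28546) = 7 + 1/(-12660) = 7 - 1/12660 = 88619/12660 ≈ 6.9999)
D(112 - 32) + w = 25 + 88619/12660 = 405119/12660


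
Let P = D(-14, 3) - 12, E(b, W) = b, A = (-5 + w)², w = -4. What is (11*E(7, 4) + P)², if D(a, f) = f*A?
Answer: 94864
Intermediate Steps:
A = 81 (A = (-5 - 4)² = (-9)² = 81)
D(a, f) = 81*f (D(a, f) = f*81 = 81*f)
P = 231 (P = 81*3 - 12 = 243 - 12 = 231)
(11*E(7, 4) + P)² = (11*7 + 231)² = (77 + 231)² = 308² = 94864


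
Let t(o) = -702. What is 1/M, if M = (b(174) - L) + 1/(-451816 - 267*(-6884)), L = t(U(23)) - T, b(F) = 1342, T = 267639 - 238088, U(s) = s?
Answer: 1386212/43797368141 ≈ 3.1651e-5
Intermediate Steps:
T = 29551
L = -30253 (L = -702 - 1*29551 = -702 - 29551 = -30253)
M = 43797368141/1386212 (M = (1342 - 1*(-30253)) + 1/(-451816 - 267*(-6884)) = (1342 + 30253) + 1/(-451816 + 1838028) = 31595 + 1/1386212 = 43797368141/1386212 ≈ 31595.)
1/M = 1/(43797368141/1386212) = 1386212/43797368141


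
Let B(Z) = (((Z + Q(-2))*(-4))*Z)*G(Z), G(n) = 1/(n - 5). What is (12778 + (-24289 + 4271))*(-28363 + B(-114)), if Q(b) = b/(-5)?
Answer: 24061382696/119 ≈ 2.0220e+8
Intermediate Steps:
Q(b) = -b/5 (Q(b) = b*(-⅕) = -b/5)
G(n) = 1/(-5 + n)
B(Z) = Z*(-8/5 - 4*Z)/(-5 + Z) (B(Z) = (((Z - ⅕*(-2))*(-4))*Z)/(-5 + Z) = (((Z + ⅖)*(-4))*Z)/(-5 + Z) = (((⅖ + Z)*(-4))*Z)/(-5 + Z) = ((-8/5 - 4*Z)*Z)/(-5 + Z) = (Z*(-8/5 - 4*Z))/(-5 + Z) = Z*(-8/5 - 4*Z)/(-5 + Z))
(12778 + (-24289 + 4271))*(-28363 + B(-114)) = (12778 + (-24289 + 4271))*(-28363 - 4*(-114)*(2 + 5*(-114))/(-25 + 5*(-114))) = (12778 - 20018)*(-28363 - 4*(-114)*(2 - 570)/(-25 - 570)) = -7240*(-28363 - 4*(-114)*(-568)/(-595)) = -7240*(-28363 - 4*(-114)*(-1/595)*(-568)) = -7240*(-28363 + 259008/595) = -7240*(-16616977/595) = 24061382696/119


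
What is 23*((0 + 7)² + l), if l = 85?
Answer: 3082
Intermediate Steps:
23*((0 + 7)² + l) = 23*((0 + 7)² + 85) = 23*(7² + 85) = 23*(49 + 85) = 23*134 = 3082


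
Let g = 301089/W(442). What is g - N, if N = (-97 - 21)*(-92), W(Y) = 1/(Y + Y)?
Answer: 266151820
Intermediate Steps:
W(Y) = 1/(2*Y)
N = 10856 (N = -118*(-92) = 10856)
g = 266162676 (g = 301089/(((½)/442)) = 301089/(((½)*(1/442))) = 301089/(1/884) = 301089*884 = 266162676)
g - N = 266162676 - 1*10856 = 266162676 - 10856 = 266151820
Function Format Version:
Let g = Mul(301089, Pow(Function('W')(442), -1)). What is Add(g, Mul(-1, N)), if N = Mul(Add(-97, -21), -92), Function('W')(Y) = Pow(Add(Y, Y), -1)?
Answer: 266151820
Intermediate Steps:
Function('W')(Y) = Mul(Rational(1, 2), Pow(Y, -1)) (Function('W')(Y) = Pow(Mul(2, Y), -1) = Mul(Rational(1, 2), Pow(Y, -1)))
N = 10856 (N = Mul(-118, -92) = 10856)
g = 266162676 (g = Mul(301089, Pow(Mul(Rational(1, 2), Pow(442, -1)), -1)) = Mul(301089, Pow(Mul(Rational(1, 2), Rational(1, 442)), -1)) = Mul(301089, Pow(Rational(1, 884), -1)) = Mul(301089, 884) = 266162676)
Add(g, Mul(-1, N)) = Add(266162676, Mul(-1, 10856)) = Add(266162676, -10856) = 266151820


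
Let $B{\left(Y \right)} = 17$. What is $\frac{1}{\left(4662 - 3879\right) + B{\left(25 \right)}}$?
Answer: $\frac{1}{800} \approx 0.00125$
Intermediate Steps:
$\frac{1}{\left(4662 - 3879\right) + B{\left(25 \right)}} = \frac{1}{\left(4662 - 3879\right) + 17} = \frac{1}{783 + 17} = \frac{1}{800}$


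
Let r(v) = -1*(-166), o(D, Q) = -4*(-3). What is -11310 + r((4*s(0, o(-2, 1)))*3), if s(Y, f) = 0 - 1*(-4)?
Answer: -11144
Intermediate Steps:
o(D, Q) = 12
s(Y, f) = 4 (s(Y, f) = 0 + 4 = 4)
r(v) = 166
-11310 + r((4*s(0, o(-2, 1)))*3) = -11310 + 166 = -11144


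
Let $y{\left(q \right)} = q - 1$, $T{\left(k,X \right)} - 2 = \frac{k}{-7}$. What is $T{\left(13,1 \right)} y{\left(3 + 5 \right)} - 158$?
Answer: $-157$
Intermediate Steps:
$T{\left(k,X \right)} = 2 - \frac{k}{7}$ ($T{\left(k,X \right)} = 2 + \frac{k}{-7} = 2 + k \left(- \frac{1}{7}\right) = 2 - \frac{k}{7}$)
$y{\left(q \right)} = -1 + q$
$T{\left(13,1 \right)} y{\left(3 + 5 \right)} - 158 = \left(2 - \frac{13}{7}\right) \left(-1 + \left(3 + 5\right)\right) - 158 = \left(2 - \frac{13}{7}\right) \left(-1 + 8\right) - 158 = \frac{1}{7} \cdot 7 - 158 = 1 - 158 = -157$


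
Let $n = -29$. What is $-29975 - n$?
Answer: $-29946$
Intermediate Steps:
$-29975 - n = -29975 - -29 = -29975 + 29 = -29946$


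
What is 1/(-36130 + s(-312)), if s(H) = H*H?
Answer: 1/61214 ≈ 1.6336e-5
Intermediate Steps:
s(H) = H²
1/(-36130 + s(-312)) = 1/(-36130 + (-312)²) = 1/(-36130 + 97344) = 1/61214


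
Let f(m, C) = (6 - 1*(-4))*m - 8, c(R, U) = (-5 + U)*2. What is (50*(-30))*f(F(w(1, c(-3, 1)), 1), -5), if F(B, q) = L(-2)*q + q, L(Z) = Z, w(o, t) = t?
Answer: 27000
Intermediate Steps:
c(R, U) = -10 + 2*U
F(B, q) = -q (F(B, q) = -2*q + q = -q)
f(m, C) = -8 + 10*m (f(m, C) = (6 + 4)*m - 8 = 10*m - 8 = -8 + 10*m)
(50*(-30))*f(F(w(1, c(-3, 1)), 1), -5) = (50*(-30))*(-8 + 10*(-1*1)) = -1500*(-8 + 10*(-1)) = -1500*(-8 - 10) = -1500*(-18) = 27000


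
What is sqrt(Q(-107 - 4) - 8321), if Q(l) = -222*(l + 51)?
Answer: sqrt(4999) ≈ 70.704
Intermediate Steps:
Q(l) = -11322 - 222*l (Q(l) = -222*(51 + l) = -11322 - 222*l)
sqrt(Q(-107 - 4) - 8321) = sqrt((-11322 - 222*(-107 - 4)) - 8321) = sqrt((-11322 - 222*(-111)) - 8321) = sqrt((-11322 + 24642) - 8321) = sqrt(13320 - 8321) = sqrt(4999)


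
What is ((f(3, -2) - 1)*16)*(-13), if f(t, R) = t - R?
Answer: -832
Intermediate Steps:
((f(3, -2) - 1)*16)*(-13) = (((3 - 1*(-2)) - 1)*16)*(-13) = (((3 + 2) - 1)*16)*(-13) = ((5 - 1)*16)*(-13) = (4*16)*(-13) = 64*(-13) = -832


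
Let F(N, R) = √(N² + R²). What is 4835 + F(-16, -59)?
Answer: 4835 + √3737 ≈ 4896.1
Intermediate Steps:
4835 + F(-16, -59) = 4835 + √((-16)² + (-59)²) = 4835 + √(256 + 3481) = 4835 + √3737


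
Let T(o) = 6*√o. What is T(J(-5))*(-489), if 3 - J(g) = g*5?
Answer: -5868*√7 ≈ -15525.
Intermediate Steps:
J(g) = 3 - 5*g (J(g) = 3 - g*5 = 3 - 5*g)
T(J(-5))*(-489) = (6*√(3 - 5*(-5)))*(-489) = (6*√(3 + 25))*(-489) = (6*√28)*(-489) = (6*(2*√7))*(-489) = (12*√7)*(-489) = -5868*√7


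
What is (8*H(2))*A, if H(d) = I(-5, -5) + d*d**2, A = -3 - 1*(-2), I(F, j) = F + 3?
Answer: -48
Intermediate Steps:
I(F, j) = 3 + F
A = -1 (A = -3 + 2 = -1)
H(d) = -2 + d**3 (H(d) = (3 - 5) + d*d**2 = -2 + d**3)
(8*H(2))*A = (8*(-2 + 2**3))*(-1) = (8*(-2 + 8))*(-1) = (8*6)*(-1) = 48*(-1) = -48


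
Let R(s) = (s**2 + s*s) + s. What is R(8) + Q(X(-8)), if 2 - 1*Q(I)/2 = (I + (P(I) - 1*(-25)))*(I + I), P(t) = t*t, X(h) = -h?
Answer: -2964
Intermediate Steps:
R(s) = s + 2*s**2 (R(s) = (s**2 + s**2) + s = 2*s**2 + s = s + 2*s**2)
P(t) = t**2
Q(I) = 4 - 4*I*(25 + I + I**2) (Q(I) = 4 - 2*(I + (I**2 - 1*(-25)))*(I + I) = 4 - 2*(I + (I**2 + 25))*2*I = 4 - 2*(I + (25 + I**2))*2*I = 4 - 2*(25 + I + I**2)*2*I = 4 - 4*I*(25 + I + I**2))
R(8) + Q(X(-8)) = 8*(1 + 2*8) + (4 - (-100)*(-8) - 4*(-1*(-8))**2 - 4*(-1*(-8))**3) = 8*(1 + 16) + (4 - 100*8 - 4*8**2 - 4*8**3) = 8*17 + (4 - 800 - 4*64 - 4*512) = 136 + (4 - 800 - 256 - 2048) = 136 - 3100 = -2964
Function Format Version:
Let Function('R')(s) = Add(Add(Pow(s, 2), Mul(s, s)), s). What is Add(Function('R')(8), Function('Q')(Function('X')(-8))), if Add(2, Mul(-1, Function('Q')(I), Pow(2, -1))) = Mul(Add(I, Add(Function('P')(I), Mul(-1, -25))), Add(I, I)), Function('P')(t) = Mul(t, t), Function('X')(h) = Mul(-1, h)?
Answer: -2964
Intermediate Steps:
Function('R')(s) = Add(s, Mul(2, Pow(s, 2))) (Function('R')(s) = Add(Add(Pow(s, 2), Pow(s, 2)), s) = Add(Mul(2, Pow(s, 2)), s) = Add(s, Mul(2, Pow(s, 2))))
Function('P')(t) = Pow(t, 2)
Function('Q')(I) = Add(4, Mul(-4, I, Add(25, I, Pow(I, 2)))) (Function('Q')(I) = Add(4, Mul(-2, Mul(Add(I, Add(Pow(I, 2), Mul(-1, -25))), Add(I, I)))) = Add(4, Mul(-2, Mul(Add(I, Add(Pow(I, 2), 25)), Mul(2, I)))) = Add(4, Mul(-2, Mul(Add(I, Add(25, Pow(I, 2))), Mul(2, I)))) = Add(4, Mul(-2, Mul(Add(25, I, Pow(I, 2)), Mul(2, I)))) = Add(4, Mul(-2, Mul(2, I, Add(25, I, Pow(I, 2))))) = Add(4, Mul(-4, I, Add(25, I, Pow(I, 2)))))
Add(Function('R')(8), Function('Q')(Function('X')(-8))) = Add(Mul(8, Add(1, Mul(2, 8))), Add(4, Mul(-100, Mul(-1, -8)), Mul(-4, Pow(Mul(-1, -8), 2)), Mul(-4, Pow(Mul(-1, -8), 3)))) = Add(Mul(8, Add(1, 16)), Add(4, Mul(-100, 8), Mul(-4, Pow(8, 2)), Mul(-4, Pow(8, 3)))) = Add(Mul(8, 17), Add(4, -800, Mul(-4, 64), Mul(-4, 512))) = Add(136, Add(4, -800, -256, -2048)) = Add(136, -3100) = -2964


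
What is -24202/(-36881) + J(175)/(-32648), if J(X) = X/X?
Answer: 790110015/1204090888 ≈ 0.65619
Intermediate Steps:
J(X) = 1
-24202/(-36881) + J(175)/(-32648) = -24202/(-36881) + 1/(-32648) = -24202*(-1/36881) + 1*(-1/32648) = 24202/36881 - 1/32648 = 790110015/1204090888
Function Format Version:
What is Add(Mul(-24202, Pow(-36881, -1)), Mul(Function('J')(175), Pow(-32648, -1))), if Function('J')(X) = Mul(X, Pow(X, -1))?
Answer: Rational(790110015, 1204090888) ≈ 0.65619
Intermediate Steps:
Function('J')(X) = 1
Add(Mul(-24202, Pow(-36881, -1)), Mul(Function('J')(175), Pow(-32648, -1))) = Add(Mul(-24202, Pow(-36881, -1)), Mul(1, Pow(-32648, -1))) = Add(Mul(-24202, Rational(-1, 36881)), Mul(1, Rational(-1, 32648))) = Add(Rational(24202, 36881), Rational(-1, 32648)) = Rational(790110015, 1204090888)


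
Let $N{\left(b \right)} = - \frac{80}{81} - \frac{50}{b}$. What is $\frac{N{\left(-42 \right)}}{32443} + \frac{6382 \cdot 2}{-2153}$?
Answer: $- \frac{234795842689}{39604824693} \approx -5.9285$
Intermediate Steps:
$N{\left(b \right)} = - \frac{80}{81} - \frac{50}{b}$ ($N{\left(b \right)} = \left(-80\right) \frac{1}{81} - \frac{50}{b} = - \frac{80}{81} - \frac{50}{b}$)
$\frac{N{\left(-42 \right)}}{32443} + \frac{6382 \cdot 2}{-2153} = \frac{- \frac{80}{81} - \frac{50}{-42}}{32443} + \frac{6382 \cdot 2}{-2153} = \left(- \frac{80}{81} - - \frac{25}{21}\right) \frac{1}{32443} + 12764 \left(- \frac{1}{2153}\right) = \left(- \frac{80}{81} + \frac{25}{21}\right) \frac{1}{32443} - \frac{12764}{2153} = \frac{115}{567} \cdot \frac{1}{32443} - \frac{12764}{2153} = \frac{115}{18395181} - \frac{12764}{2153} = - \frac{234795842689}{39604824693}$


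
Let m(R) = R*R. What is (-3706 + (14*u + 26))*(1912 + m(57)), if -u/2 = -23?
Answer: -15668796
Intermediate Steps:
u = 46 (u = -2*(-23) = 46)
m(R) = R²
(-3706 + (14*u + 26))*(1912 + m(57)) = (-3706 + (14*46 + 26))*(1912 + 57²) = (-3706 + (644 + 26))*(1912 + 3249) = (-3706 + 670)*5161 = -3036*5161 = -15668796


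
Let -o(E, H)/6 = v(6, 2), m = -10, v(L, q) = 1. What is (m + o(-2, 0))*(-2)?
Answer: 32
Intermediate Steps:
o(E, H) = -6 (o(E, H) = -6*1 = -6)
(m + o(-2, 0))*(-2) = (-10 - 6)*(-2) = -16*(-2) = 32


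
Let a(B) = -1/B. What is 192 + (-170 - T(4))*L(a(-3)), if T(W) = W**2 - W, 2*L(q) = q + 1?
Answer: 212/3 ≈ 70.667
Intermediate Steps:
L(q) = 1/2 + q/2 (L(q) = (q + 1)/2 = (1 + q)/2 = 1/2 + q/2)
192 + (-170 - T(4))*L(a(-3)) = 192 + (-170 - 4*(-1 + 4))*(1/2 + (-1/(-3))/2) = 192 + (-170 - 4*3)*(1/2 + (-1*(-1/3))/2) = 192 + (-170 - 1*12)*(1/2 + (1/2)*(1/3)) = 192 + (-170 - 12)*(1/2 + 1/6) = 192 - 182*2/3 = 192 - 364/3 = 212/3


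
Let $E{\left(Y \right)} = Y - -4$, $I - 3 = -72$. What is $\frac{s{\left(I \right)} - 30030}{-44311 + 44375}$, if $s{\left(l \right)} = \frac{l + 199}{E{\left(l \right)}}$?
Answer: $- \frac{1877}{4} \approx -469.25$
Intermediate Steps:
$I = -69$ ($I = 3 - 72 = -69$)
$E{\left(Y \right)} = 4 + Y$ ($E{\left(Y \right)} = Y + 4 = 4 + Y$)
$s{\left(l \right)} = \frac{199 + l}{4 + l}$ ($s{\left(l \right)} = \frac{l + 199}{4 + l} = \frac{199 + l}{4 + l}$)
$\frac{s{\left(I \right)} - 30030}{-44311 + 44375} = \frac{\frac{199 - 69}{4 - 69} - 30030}{-44311 + 44375} = \frac{\frac{1}{-65} \cdot 130 - 30030}{64} = \left(\left(- \frac{1}{65}\right) 130 - 30030\right) \frac{1}{64} = \left(-2 - 30030\right) \frac{1}{64} = \left(-30032\right) \frac{1}{64} = - \frac{1877}{4}$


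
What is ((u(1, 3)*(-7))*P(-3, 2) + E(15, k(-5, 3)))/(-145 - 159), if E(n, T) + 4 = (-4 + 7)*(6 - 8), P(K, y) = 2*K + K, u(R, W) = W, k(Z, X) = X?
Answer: -179/304 ≈ -0.58882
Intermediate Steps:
P(K, y) = 3*K
E(n, T) = -10 (E(n, T) = -4 + (-4 + 7)*(6 - 8) = -4 + 3*(-2) = -4 - 6 = -10)
((u(1, 3)*(-7))*P(-3, 2) + E(15, k(-5, 3)))/(-145 - 159) = ((3*(-7))*(3*(-3)) - 10)/(-145 - 159) = (-21*(-9) - 10)/(-304) = (189 - 10)*(-1/304) = 179*(-1/304) = -179/304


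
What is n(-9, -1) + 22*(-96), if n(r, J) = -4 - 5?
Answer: -2121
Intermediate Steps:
n(r, J) = -9
n(-9, -1) + 22*(-96) = -9 + 22*(-96) = -9 - 2112 = -2121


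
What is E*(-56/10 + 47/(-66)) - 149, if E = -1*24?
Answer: 137/55 ≈ 2.4909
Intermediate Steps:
E = -24
E*(-56/10 + 47/(-66)) - 149 = -24*(-56/10 + 47/(-66)) - 149 = -24*(-56*⅒ + 47*(-1/66)) - 149 = -24*(-28/5 - 47/66) - 149 = -24*(-2083/330) - 149 = 8332/55 - 149 = 137/55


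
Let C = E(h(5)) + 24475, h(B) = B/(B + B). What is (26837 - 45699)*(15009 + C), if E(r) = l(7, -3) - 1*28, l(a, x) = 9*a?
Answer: -745407378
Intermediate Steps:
h(B) = ½ (h(B) = B/((2*B)) = B*(1/(2*B)) = ½)
E(r) = 35 (E(r) = 9*7 - 1*28 = 63 - 28 = 35)
C = 24510 (C = 35 + 24475 = 24510)
(26837 - 45699)*(15009 + C) = (26837 - 45699)*(15009 + 24510) = -18862*39519 = -745407378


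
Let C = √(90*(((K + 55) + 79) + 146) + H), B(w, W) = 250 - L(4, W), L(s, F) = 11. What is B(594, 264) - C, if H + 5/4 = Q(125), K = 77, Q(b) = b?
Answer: 239 - 3*√14335/2 ≈ 59.407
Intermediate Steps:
B(w, W) = 239 (B(w, W) = 250 - 1*11 = 250 - 11 = 239)
H = 495/4 (H = -5/4 + 125 = 495/4 ≈ 123.75)
C = 3*√14335/2 (C = √(90*(((77 + 55) + 79) + 146) + 495/4) = √(90*((132 + 79) + 146) + 495/4) = √(90*(211 + 146) + 495/4) = √(90*357 + 495/4) = √(32130 + 495/4) = √(129015/4) = 3*√14335/2 ≈ 179.59)
B(594, 264) - C = 239 - 3*√14335/2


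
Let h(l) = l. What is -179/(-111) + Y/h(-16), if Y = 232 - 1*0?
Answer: -2861/222 ≈ -12.887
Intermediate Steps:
Y = 232 (Y = 232 + 0 = 232)
-179/(-111) + Y/h(-16) = -179/(-111) + 232/(-16) = -179*(-1/111) + 232*(-1/16) = 179/111 - 29/2 = -2861/222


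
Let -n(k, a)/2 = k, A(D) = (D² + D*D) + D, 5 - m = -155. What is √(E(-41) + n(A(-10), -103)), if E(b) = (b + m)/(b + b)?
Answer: I*√2564878/82 ≈ 19.531*I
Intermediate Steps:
m = 160 (m = 5 - 1*(-155) = 5 + 155 = 160)
A(D) = D + 2*D² (A(D) = (D² + D²) + D = 2*D² + D = D + 2*D²)
n(k, a) = -2*k
E(b) = (160 + b)/(2*b) (E(b) = (b + 160)/(b + b) = (160 + b)/((2*b)) = (160 + b)*(1/(2*b)) = (160 + b)/(2*b))
√(E(-41) + n(A(-10), -103)) = √((½)*(160 - 41)/(-41) - (-20)*(1 + 2*(-10))) = √((½)*(-1/41)*119 - (-20)*(1 - 20)) = √(-119/82 - (-20)*(-19)) = √(-119/82 - 2*190) = √(-119/82 - 380) = √(-31279/82) = I*√2564878/82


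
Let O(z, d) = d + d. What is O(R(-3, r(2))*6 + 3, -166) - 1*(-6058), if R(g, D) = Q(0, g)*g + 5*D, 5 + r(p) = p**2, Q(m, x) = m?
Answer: 5726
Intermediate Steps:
r(p) = -5 + p**2
R(g, D) = 5*D (R(g, D) = 0*g + 5*D = 0 + 5*D = 5*D)
O(z, d) = 2*d
O(R(-3, r(2))*6 + 3, -166) - 1*(-6058) = 2*(-166) - 1*(-6058) = -332 + 6058 = 5726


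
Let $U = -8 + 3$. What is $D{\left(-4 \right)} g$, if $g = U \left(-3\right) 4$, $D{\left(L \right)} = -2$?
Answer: $-120$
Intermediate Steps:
$U = -5$
$g = 60$ ($g = \left(-5\right) \left(-3\right) 4 = 15 \cdot 4 = 60$)
$D{\left(-4 \right)} g = \left(-2\right) 60 = -120$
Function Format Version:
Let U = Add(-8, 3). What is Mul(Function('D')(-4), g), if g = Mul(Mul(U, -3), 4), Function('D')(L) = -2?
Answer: -120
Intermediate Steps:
U = -5
g = 60 (g = Mul(Mul(-5, -3), 4) = Mul(15, 4) = 60)
Mul(Function('D')(-4), g) = Mul(-2, 60) = -120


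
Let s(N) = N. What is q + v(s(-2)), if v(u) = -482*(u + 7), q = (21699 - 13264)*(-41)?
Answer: -348245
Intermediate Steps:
q = -345835 (q = 8435*(-41) = -345835)
v(u) = -3374 - 482*u (v(u) = -482*(7 + u) = -(3374 + 482*u) = -3374 - 482*u)
q + v(s(-2)) = -345835 + (-3374 - 482*(-2)) = -345835 + (-3374 + 964) = -345835 - 2410 = -348245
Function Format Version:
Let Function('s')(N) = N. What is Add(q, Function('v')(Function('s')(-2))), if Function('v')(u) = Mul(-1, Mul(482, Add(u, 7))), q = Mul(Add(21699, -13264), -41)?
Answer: -348245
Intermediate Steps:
q = -345835 (q = Mul(8435, -41) = -345835)
Function('v')(u) = Add(-3374, Mul(-482, u)) (Function('v')(u) = Mul(-1, Mul(482, Add(7, u))) = Mul(-1, Add(3374, Mul(482, u))) = Add(-3374, Mul(-482, u)))
Add(q, Function('v')(Function('s')(-2))) = Add(-345835, Add(-3374, Mul(-482, -2))) = Add(-345835, Add(-3374, 964)) = Add(-345835, -2410) = -348245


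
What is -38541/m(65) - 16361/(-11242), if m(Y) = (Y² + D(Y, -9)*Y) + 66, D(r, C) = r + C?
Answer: -3941803/1157926 ≈ -3.4042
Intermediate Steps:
D(r, C) = C + r
m(Y) = 66 + Y² + Y*(-9 + Y) (m(Y) = (Y² + (-9 + Y)*Y) + 66 = (Y² + Y*(-9 + Y)) + 66 = 66 + Y² + Y*(-9 + Y))
-38541/m(65) - 16361/(-11242) = -38541/(66 + 65² + 65*(-9 + 65)) - 16361/(-11242) = -38541/(66 + 4225 + 65*56) - 16361*(-1/11242) = -38541/(66 + 4225 + 3640) + 16361/11242 = -38541/7931 + 16361/11242 = -3941803/1157926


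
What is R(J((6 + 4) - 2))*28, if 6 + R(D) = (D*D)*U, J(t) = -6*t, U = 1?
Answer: 64344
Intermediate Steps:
R(D) = -6 + D**2 (R(D) = -6 + (D*D)*1 = -6 + D**2*1 = -6 + D**2)
R(J((6 + 4) - 2))*28 = (-6 + (-6*((6 + 4) - 2))**2)*28 = (-6 + (-6*(10 - 2))**2)*28 = (-6 + (-6*8)**2)*28 = (-6 + (-48)**2)*28 = (-6 + 2304)*28 = 2298*28 = 64344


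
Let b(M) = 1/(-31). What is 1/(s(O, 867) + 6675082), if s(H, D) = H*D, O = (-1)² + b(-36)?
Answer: 31/206953552 ≈ 1.4979e-7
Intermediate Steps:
b(M) = -1/31
O = 30/31 (O = (-1)² - 1/31 = 1 - 1/31 = 30/31 ≈ 0.96774)
s(H, D) = D*H
1/(s(O, 867) + 6675082) = 1/(867*(30/31) + 6675082) = 1/(26010/31 + 6675082) = 1/(206953552/31) = 31/206953552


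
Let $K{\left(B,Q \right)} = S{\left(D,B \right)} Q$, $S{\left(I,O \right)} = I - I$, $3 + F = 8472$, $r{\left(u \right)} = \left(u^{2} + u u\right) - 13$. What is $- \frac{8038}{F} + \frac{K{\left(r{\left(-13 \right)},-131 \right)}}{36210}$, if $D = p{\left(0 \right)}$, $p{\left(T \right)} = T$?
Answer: $- \frac{8038}{8469} \approx -0.94911$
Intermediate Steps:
$r{\left(u \right)} = -13 + 2 u^{2}$ ($r{\left(u \right)} = \left(u^{2} + u^{2}\right) - 13 = 2 u^{2} - 13 = -13 + 2 u^{2}$)
$D = 0$
$F = 8469$ ($F = -3 + 8472 = 8469$)
$S{\left(I,O \right)} = 0$
$K{\left(B,Q \right)} = 0$ ($K{\left(B,Q \right)} = 0 Q = 0$)
$- \frac{8038}{F} + \frac{K{\left(r{\left(-13 \right)},-131 \right)}}{36210} = - \frac{8038}{8469} + \frac{0}{36210} = \left(-8038\right) \frac{1}{8469} + 0 \cdot \frac{1}{36210} = - \frac{8038}{8469} + 0 = - \frac{8038}{8469}$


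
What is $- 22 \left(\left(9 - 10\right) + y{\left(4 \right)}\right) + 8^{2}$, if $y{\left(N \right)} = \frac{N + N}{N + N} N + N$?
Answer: $-90$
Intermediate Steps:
$y{\left(N \right)} = 2 N$ ($y{\left(N \right)} = \frac{2 N}{2 N} N + N = 2 N \frac{1}{2 N} N + N = 1 N + N = N + N = 2 N$)
$- 22 \left(\left(9 - 10\right) + y{\left(4 \right)}\right) + 8^{2} = - 22 \left(\left(9 - 10\right) + 2 \cdot 4\right) + 8^{2} = - 22 \left(-1 + 8\right) + 64 = \left(-22\right) 7 + 64 = -154 + 64 = -90$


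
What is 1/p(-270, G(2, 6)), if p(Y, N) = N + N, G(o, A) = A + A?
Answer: 1/24 ≈ 0.041667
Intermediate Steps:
G(o, A) = 2*A
p(Y, N) = 2*N
1/p(-270, G(2, 6)) = 1/(2*(2*6)) = 1/(2*12) = 1/24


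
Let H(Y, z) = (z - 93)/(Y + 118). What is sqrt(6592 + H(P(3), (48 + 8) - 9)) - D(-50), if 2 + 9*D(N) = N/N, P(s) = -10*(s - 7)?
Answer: 1/9 + sqrt(41138855)/79 ≈ 81.300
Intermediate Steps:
P(s) = 70 - 10*s (P(s) = -10*(-7 + s) = 70 - 10*s)
H(Y, z) = (-93 + z)/(118 + Y)
D(N) = -1/9 (D(N) = -2/9 + (N/N)/9 = -2/9 + (1/9)*1 = -2/9 + 1/9 = -1/9)
sqrt(6592 + H(P(3), (48 + 8) - 9)) - D(-50) = sqrt(6592 + (-93 + ((48 + 8) - 9))/(118 + (70 - 10*3))) - 1*(-1/9) = sqrt(6592 + (-93 + (56 - 9))/(118 + (70 - 30))) + 1/9 = sqrt(6592 + (-93 + 47)/(118 + 40)) + 1/9 = sqrt(6592 - 46/158) + 1/9 = sqrt(6592 + (1/158)*(-46)) + 1/9 = sqrt(6592 - 23/79) + 1/9 = sqrt(520745/79) + 1/9 = sqrt(41138855)/79 + 1/9 = 1/9 + sqrt(41138855)/79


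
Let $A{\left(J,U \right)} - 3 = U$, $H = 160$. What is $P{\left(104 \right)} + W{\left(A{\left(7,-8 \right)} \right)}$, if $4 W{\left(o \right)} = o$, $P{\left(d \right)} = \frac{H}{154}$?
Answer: $- \frac{65}{308} \approx -0.21104$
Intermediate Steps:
$A{\left(J,U \right)} = 3 + U$
$P{\left(d \right)} = \frac{80}{77}$ ($P{\left(d \right)} = \frac{160}{154} = 160 \cdot \frac{1}{154} = \frac{80}{77}$)
$W{\left(o \right)} = \frac{o}{4}$
$P{\left(104 \right)} + W{\left(A{\left(7,-8 \right)} \right)} = \frac{80}{77} + \frac{3 - 8}{4} = \frac{80}{77} + \frac{1}{4} \left(-5\right) = \frac{80}{77} - \frac{5}{4} = - \frac{65}{308}$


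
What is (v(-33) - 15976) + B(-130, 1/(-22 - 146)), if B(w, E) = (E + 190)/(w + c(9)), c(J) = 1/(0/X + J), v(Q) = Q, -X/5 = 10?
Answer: -1048108933/65464 ≈ -16010.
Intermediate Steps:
X = -50 (X = -5*10 = -50)
c(J) = 1/J (c(J) = 1/(0/(-50) + J) = 1/(0*(-1/50) + J) = 1/(0 + J) = 1/J)
B(w, E) = (190 + E)/(⅑ + w) (B(w, E) = (E + 190)/(w + 1/9) = (190 + E)/(w + ⅑) = (190 + E)/(⅑ + w))
(v(-33) - 15976) + B(-130, 1/(-22 - 146)) = (-33 - 15976) + 9*(190 + 1/(-22 - 146))/(1 + 9*(-130)) = -16009 + 9*(190 + 1/(-168))/(1 - 1170) = -16009 + 9*(190 - 1/168)/(-1169) = -16009 + 9*(-1/1169)*(31919/168) = -16009 - 95757/65464 = -1048108933/65464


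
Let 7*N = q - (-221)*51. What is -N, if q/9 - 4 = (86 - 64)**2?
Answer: -15663/7 ≈ -2237.6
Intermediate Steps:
q = 4392 (q = 36 + 9*(86 - 64)**2 = 36 + 9*22**2 = 36 + 9*484 = 36 + 4356 = 4392)
N = 15663/7 (N = (4392 - (-221)*51)/7 = (4392 - 1*(-11271))/7 = (4392 + 11271)/7 = (1/7)*15663 = 15663/7 ≈ 2237.6)
-N = -1*15663/7 = -15663/7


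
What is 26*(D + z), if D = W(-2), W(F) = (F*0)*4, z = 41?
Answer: 1066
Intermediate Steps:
W(F) = 0 (W(F) = 0*4 = 0)
D = 0
26*(D + z) = 26*(0 + 41) = 26*41 = 1066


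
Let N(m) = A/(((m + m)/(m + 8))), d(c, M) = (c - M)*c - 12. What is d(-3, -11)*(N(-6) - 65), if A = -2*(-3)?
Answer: 2376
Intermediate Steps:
A = 6
d(c, M) = -12 + c*(c - M) (d(c, M) = c*(c - M) - 12 = -12 + c*(c - M))
N(m) = 3*(8 + m)/m (N(m) = 6/(((m + m)/(m + 8))) = 6/(((2*m)/(8 + m))) = 6/((2*m/(8 + m))) = 6*((8 + m)/(2*m)) = 3*(8 + m)/m)
d(-3, -11)*(N(-6) - 65) = (-12 + (-3)**2 - 1*(-11)*(-3))*((3 + 24/(-6)) - 65) = (-12 + 9 - 33)*((3 + 24*(-1/6)) - 65) = -36*((3 - 4) - 65) = -36*(-1 - 65) = -36*(-66) = 2376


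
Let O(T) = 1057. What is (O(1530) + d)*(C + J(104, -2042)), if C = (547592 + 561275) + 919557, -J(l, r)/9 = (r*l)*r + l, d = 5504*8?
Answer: -175886400293824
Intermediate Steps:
d = 44032
J(l, r) = -9*l - 9*l*r² (J(l, r) = -9*((r*l)*r + l) = -9*((l*r)*r + l) = -9*(l*r² + l) = -9*(l + l*r²) = -9*l - 9*l*r²)
C = 2028424 (C = 1108867 + 919557 = 2028424)
(O(1530) + d)*(C + J(104, -2042)) = (1057 + 44032)*(2028424 - 9*104*(1 + (-2042)²)) = 45089*(2028424 - 9*104*(1 + 4169764)) = 45089*(2028424 - 9*104*4169765) = 45089*(2028424 - 3902900040) = 45089*(-3900871616) = -175886400293824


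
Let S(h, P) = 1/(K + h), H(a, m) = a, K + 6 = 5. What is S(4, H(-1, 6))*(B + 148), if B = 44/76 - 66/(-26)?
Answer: 12442/247 ≈ 50.372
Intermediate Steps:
K = -1 (K = -6 + 5 = -1)
B = 770/247 (B = 44*(1/76) - 66*(-1/26) = 11/19 + 33/13 = 770/247 ≈ 3.1174)
S(h, P) = 1/(-1 + h)
S(4, H(-1, 6))*(B + 148) = (770/247 + 148)/(-1 + 4) = (37326/247)/3 = (1/3)*(37326/247) = 12442/247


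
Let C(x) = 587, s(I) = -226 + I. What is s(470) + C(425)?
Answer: 831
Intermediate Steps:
s(470) + C(425) = (-226 + 470) + 587 = 244 + 587 = 831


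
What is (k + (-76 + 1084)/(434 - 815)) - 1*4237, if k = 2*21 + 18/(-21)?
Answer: -3732469/889 ≈ -4198.5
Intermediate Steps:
k = 288/7 (k = 42 + 18*(-1/21) = 42 - 6/7 = 288/7 ≈ 41.143)
(k + (-76 + 1084)/(434 - 815)) - 1*4237 = (288/7 + (-76 + 1084)/(434 - 815)) - 1*4237 = (288/7 + 1008/(-381)) - 4237 = (288/7 + 1008*(-1/381)) - 4237 = (288/7 - 336/127) - 4237 = 34224/889 - 4237 = -3732469/889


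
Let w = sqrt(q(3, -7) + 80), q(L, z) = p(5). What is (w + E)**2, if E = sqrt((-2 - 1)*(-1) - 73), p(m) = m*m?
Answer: 35 + 70*I*sqrt(6) ≈ 35.0 + 171.46*I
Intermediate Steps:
p(m) = m**2
q(L, z) = 25 (q(L, z) = 5**2 = 25)
E = I*sqrt(70) (E = sqrt(-3*(-1) - 73) = sqrt(3 - 73) = sqrt(-70) = I*sqrt(70) ≈ 8.3666*I)
w = sqrt(105) (w = sqrt(25 + 80) = sqrt(105) ≈ 10.247)
(w + E)**2 = (sqrt(105) + I*sqrt(70))**2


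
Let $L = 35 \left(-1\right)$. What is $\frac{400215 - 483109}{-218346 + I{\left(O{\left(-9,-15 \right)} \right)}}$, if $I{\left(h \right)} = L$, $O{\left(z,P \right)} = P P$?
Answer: $\frac{82894}{218381} \approx 0.37958$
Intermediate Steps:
$L = -35$
$O{\left(z,P \right)} = P^{2}$
$I{\left(h \right)} = -35$
$\frac{400215 - 483109}{-218346 + I{\left(O{\left(-9,-15 \right)} \right)}} = \frac{400215 - 483109}{-218346 - 35} = - \frac{82894}{-218381} = \left(-82894\right) \left(- \frac{1}{218381}\right) = \frac{82894}{218381}$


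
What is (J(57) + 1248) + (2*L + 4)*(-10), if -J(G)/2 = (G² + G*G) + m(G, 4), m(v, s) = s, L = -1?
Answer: -11776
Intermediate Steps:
J(G) = -8 - 4*G² (J(G) = -2*((G² + G*G) + 4) = -2*((G² + G²) + 4) = -2*(2*G² + 4) = -2*(4 + 2*G²) = -8 - 4*G²)
(J(57) + 1248) + (2*L + 4)*(-10) = ((-8 - 4*57²) + 1248) + (2*(-1) + 4)*(-10) = ((-8 - 4*3249) + 1248) + (-2 + 4)*(-10) = ((-8 - 12996) + 1248) + 2*(-10) = (-13004 + 1248) - 20 = -11756 - 20 = -11776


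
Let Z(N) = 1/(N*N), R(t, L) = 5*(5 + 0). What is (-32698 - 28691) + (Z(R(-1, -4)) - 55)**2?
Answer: -22798506249/390625 ≈ -58364.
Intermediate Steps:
R(t, L) = 25 (R(t, L) = 5*5 = 25)
Z(N) = N**(-2)
(-32698 - 28691) + (Z(R(-1, -4)) - 55)**2 = (-32698 - 28691) + (25**(-2) - 55)**2 = -61389 + (1/625 - 55)**2 = -61389 + (-34374/625)**2 = -61389 + 1181571876/390625 = -22798506249/390625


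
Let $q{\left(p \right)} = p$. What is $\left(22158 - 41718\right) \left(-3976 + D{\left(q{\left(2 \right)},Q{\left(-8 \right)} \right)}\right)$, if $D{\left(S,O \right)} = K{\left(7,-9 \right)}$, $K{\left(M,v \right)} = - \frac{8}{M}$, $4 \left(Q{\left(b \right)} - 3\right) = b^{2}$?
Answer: $\frac{544550400}{7} \approx 7.7793 \cdot 10^{7}$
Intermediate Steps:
$Q{\left(b \right)} = 3 + \frac{b^{2}}{4}$
$K{\left(M,v \right)} = - \frac{8}{M}$
$D{\left(S,O \right)} = - \frac{8}{7}$
$\left(22158 - 41718\right) \left(-3976 + D{\left(q{\left(2 \right)},Q{\left(-8 \right)} \right)}\right) = \left(22158 - 41718\right) \left(-3976 - \frac{8}{7}\right) = \left(-19560\right) \left(- \frac{27840}{7}\right) = \frac{544550400}{7}$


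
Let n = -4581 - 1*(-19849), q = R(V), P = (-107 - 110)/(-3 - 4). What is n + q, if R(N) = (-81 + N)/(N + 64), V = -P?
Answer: 503732/33 ≈ 15265.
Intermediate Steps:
P = 31 (P = -217/(-7) = -217*(-1/7) = 31)
V = -31 (V = -1*31 = -31)
R(N) = (-81 + N)/(64 + N)
q = -112/33 (q = (-81 - 31)/(64 - 31) = -112/33 ≈ -3.3939)
n = 15268 (n = -4581 + 19849 = 15268)
n + q = 15268 - 112/33 = 503732/33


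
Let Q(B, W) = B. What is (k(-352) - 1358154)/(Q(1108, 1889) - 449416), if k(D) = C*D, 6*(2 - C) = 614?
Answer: 283465/96066 ≈ 2.9507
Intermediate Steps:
C = -301/3 (C = 2 - ⅙*614 = 2 - 307/3 = -301/3 ≈ -100.33)
k(D) = -301*D/3
(k(-352) - 1358154)/(Q(1108, 1889) - 449416) = (-301/3*(-352) - 1358154)/(1108 - 449416) = (105952/3 - 1358154)/(-448308) = -3968510/3*(-1/448308) = 283465/96066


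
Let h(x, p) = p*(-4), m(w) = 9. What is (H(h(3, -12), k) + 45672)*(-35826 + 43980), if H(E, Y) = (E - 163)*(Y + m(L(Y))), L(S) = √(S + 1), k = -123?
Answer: 479308428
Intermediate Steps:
L(S) = √(1 + S)
h(x, p) = -4*p
H(E, Y) = (-163 + E)*(9 + Y) (H(E, Y) = (E - 163)*(Y + 9) = (-163 + E)*(9 + Y))
(H(h(3, -12), k) + 45672)*(-35826 + 43980) = ((-1467 - 163*(-123) + 9*(-4*(-12)) - 4*(-12)*(-123)) + 45672)*(-35826 + 43980) = ((-1467 + 20049 + 9*48 + 48*(-123)) + 45672)*8154 = ((-1467 + 20049 + 432 - 5904) + 45672)*8154 = (13110 + 45672)*8154 = 58782*8154 = 479308428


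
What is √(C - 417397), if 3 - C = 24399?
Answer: I*√441793 ≈ 664.67*I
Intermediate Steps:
C = -24396 (C = 3 - 1*24399 = 3 - 24399 = -24396)
√(C - 417397) = √(-24396 - 417397) = √(-441793) = I*√441793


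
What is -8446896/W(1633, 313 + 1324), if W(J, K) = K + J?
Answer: -1407816/545 ≈ -2583.1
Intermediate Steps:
W(J, K) = J + K
-8446896/W(1633, 313 + 1324) = -8446896/(1633 + (313 + 1324)) = -8446896/(1633 + 1637) = -8446896/3270 = -8446896*1/3270 = -1407816/545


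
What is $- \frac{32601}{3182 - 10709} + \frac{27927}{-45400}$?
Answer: $\frac{423292957}{113908600} \approx 3.7161$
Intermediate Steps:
$- \frac{32601}{3182 - 10709} + \frac{27927}{-45400} = - \frac{32601}{3182 - 10709} + 27927 \left(- \frac{1}{45400}\right) = - \frac{32601}{-7527} - \frac{27927}{45400} = \left(-32601\right) \left(- \frac{1}{7527}\right) - \frac{27927}{45400} = \frac{10867}{2509} - \frac{27927}{45400} = \frac{423292957}{113908600}$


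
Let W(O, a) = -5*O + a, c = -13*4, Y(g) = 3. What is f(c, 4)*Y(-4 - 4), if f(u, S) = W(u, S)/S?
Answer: 198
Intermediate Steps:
c = -52
W(O, a) = a - 5*O
f(u, S) = (S - 5*u)/S
f(c, 4)*Y(-4 - 4) = ((4 - 5*(-52))/4)*3 = ((4 + 260)/4)*3 = ((¼)*264)*3 = 66*3 = 198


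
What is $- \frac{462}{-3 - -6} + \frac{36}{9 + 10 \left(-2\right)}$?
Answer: $- \frac{1730}{11} \approx -157.27$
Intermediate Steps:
$- \frac{462}{-3 - -6} + \frac{36}{9 + 10 \left(-2\right)} = - \frac{462}{-3 + 6} + \frac{36}{9 - 20} = - \frac{462}{3} + \frac{36}{-11} = \left(-462\right) \frac{1}{3} + 36 \left(- \frac{1}{11}\right) = -154 - \frac{36}{11} = - \frac{1730}{11}$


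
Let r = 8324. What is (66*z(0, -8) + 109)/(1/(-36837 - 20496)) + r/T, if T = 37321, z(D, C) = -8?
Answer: 896544738491/37321 ≈ 2.4023e+7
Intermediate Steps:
(66*z(0, -8) + 109)/(1/(-36837 - 20496)) + r/T = (66*(-8) + 109)/(1/(-36837 - 20496)) + 8324/37321 = (-528 + 109)/(1/(-57333)) + 8324*(1/37321) = -419/(-1/57333) + 8324/37321 = -419*(-57333) + 8324/37321 = 24022527 + 8324/37321 = 896544738491/37321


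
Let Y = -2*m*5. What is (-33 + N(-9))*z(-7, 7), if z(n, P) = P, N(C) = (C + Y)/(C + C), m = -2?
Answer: -4235/18 ≈ -235.28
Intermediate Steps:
Y = 20 (Y = -2*(-2)*5 = 4*5 = 20)
N(C) = (20 + C)/(2*C) (N(C) = (C + 20)/(C + C) = (20 + C)/((2*C)) = (20 + C)*(1/(2*C)) = (20 + C)/(2*C))
(-33 + N(-9))*z(-7, 7) = (-33 + (1/2)*(20 - 9)/(-9))*7 = (-33 + (1/2)*(-1/9)*11)*7 = (-33 - 11/18)*7 = -605/18*7 = -4235/18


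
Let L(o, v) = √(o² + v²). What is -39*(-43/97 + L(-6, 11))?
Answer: 1677/97 - 39*√157 ≈ -471.38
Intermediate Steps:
-39*(-43/97 + L(-6, 11)) = -39*(-43/97 + √((-6)² + 11²)) = -39*(-43*1/97 + √(36 + 121)) = -39*(-43/97 + √157) = 1677/97 - 39*√157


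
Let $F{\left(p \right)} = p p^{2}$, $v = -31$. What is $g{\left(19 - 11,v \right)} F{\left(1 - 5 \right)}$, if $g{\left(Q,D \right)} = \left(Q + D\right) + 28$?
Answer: $-320$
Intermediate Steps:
$F{\left(p \right)} = p^{3}$
$g{\left(Q,D \right)} = 28 + D + Q$ ($g{\left(Q,D \right)} = \left(D + Q\right) + 28 = 28 + D + Q$)
$g{\left(19 - 11,v \right)} F{\left(1 - 5 \right)} = \left(28 - 31 + \left(19 - 11\right)\right) \left(1 - 5\right)^{3} = \left(28 - 31 + 8\right) \left(-4\right)^{3} = 5 \left(-64\right) = -320$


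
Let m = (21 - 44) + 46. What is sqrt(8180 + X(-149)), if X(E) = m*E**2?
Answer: sqrt(518803) ≈ 720.28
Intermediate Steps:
m = 23 (m = -23 + 46 = 23)
X(E) = 23*E**2
sqrt(8180 + X(-149)) = sqrt(8180 + 23*(-149)**2) = sqrt(8180 + 23*22201) = sqrt(8180 + 510623) = sqrt(518803)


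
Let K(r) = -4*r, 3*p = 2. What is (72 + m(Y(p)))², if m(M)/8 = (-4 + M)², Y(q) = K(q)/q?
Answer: 341056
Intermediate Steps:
p = ⅔ (p = (⅓)*2 = ⅔ ≈ 0.66667)
Y(q) = -4 (Y(q) = (-4*q)/q = -4)
m(M) = 8*(-4 + M)²
(72 + m(Y(p)))² = (72 + 8*(-4 - 4)²)² = (72 + 8*(-8)²)² = (72 + 8*64)² = (72 + 512)² = 584² = 341056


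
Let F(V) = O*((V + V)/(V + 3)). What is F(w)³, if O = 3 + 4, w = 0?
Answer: 0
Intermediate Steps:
O = 7
F(V) = 14*V/(3 + V) (F(V) = 7*((V + V)/(V + 3)) = 7*((2*V)/(3 + V)) = 7*(2*V/(3 + V)) = 14*V/(3 + V))
F(w)³ = (14*0/(3 + 0))³ = (14*0/3)³ = (14*0*(⅓))³ = 0³ = 0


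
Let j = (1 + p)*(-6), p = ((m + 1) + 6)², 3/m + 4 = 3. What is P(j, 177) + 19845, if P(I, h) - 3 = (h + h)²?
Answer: 145164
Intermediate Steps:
m = -3 (m = 3/(-4 + 3) = 3/(-1) = 3*(-1) = -3)
p = 16 (p = ((-3 + 1) + 6)² = (-2 + 6)² = 4² = 16)
j = -102 (j = (1 + 16)*(-6) = 17*(-6) = -102)
P(I, h) = 3 + 4*h² (P(I, h) = 3 + (h + h)² = 3 + (2*h)² = 3 + 4*h²)
P(j, 177) + 19845 = (3 + 4*177²) + 19845 = (3 + 4*31329) + 19845 = (3 + 125316) + 19845 = 125319 + 19845 = 145164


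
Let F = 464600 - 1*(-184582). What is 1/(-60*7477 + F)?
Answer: 1/200562 ≈ 4.9860e-6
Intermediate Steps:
F = 649182 (F = 464600 + 184582 = 649182)
1/(-60*7477 + F) = 1/(-60*7477 + 649182) = 1/(-448620 + 649182) = 1/200562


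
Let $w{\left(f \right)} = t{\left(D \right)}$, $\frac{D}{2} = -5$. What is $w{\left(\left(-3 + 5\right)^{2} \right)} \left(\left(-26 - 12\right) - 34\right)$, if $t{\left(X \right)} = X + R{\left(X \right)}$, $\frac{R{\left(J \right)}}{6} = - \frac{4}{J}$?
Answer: $\frac{2736}{5} \approx 547.2$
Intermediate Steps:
$R{\left(J \right)} = - \frac{24}{J}$ ($R{\left(J \right)} = 6 \left(- \frac{4}{J}\right) = - \frac{24}{J}$)
$D = -10$ ($D = 2 \left(-5\right) = -10$)
$t{\left(X \right)} = X - \frac{24}{X}$
$w{\left(f \right)} = - \frac{38}{5}$ ($w{\left(f \right)} = -10 - \frac{24}{-10} = -10 - - \frac{12}{5} = -10 + \frac{12}{5} = - \frac{38}{5}$)
$w{\left(\left(-3 + 5\right)^{2} \right)} \left(\left(-26 - 12\right) - 34\right) = - \frac{38 \left(\left(-26 - 12\right) - 34\right)}{5} = - \frac{38 \left(-38 - 34\right)}{5} = \left(- \frac{38}{5}\right) \left(-72\right) = \frac{2736}{5}$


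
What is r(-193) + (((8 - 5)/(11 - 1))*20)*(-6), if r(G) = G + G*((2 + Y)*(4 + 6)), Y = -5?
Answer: 5561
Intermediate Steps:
r(G) = -29*G (r(G) = G + G*((2 - 5)*(4 + 6)) = G + G*(-3*10) = G + G*(-30) = G - 30*G = -29*G)
r(-193) + (((8 - 5)/(11 - 1))*20)*(-6) = -29*(-193) + (((8 - 5)/(11 - 1))*20)*(-6) = 5597 + ((3/10)*20)*(-6) = 5597 + 6*(-6) = 5597 - 36 = 5561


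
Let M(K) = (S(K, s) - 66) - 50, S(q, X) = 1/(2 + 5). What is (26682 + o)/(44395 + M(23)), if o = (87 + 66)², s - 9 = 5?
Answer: 116879/103318 ≈ 1.1313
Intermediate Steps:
s = 14 (s = 9 + 5 = 14)
S(q, X) = ⅐ (S(q, X) = 1/7 = ⅐)
M(K) = -811/7 (M(K) = (⅐ - 66) - 50 = -461/7 - 50 = -811/7)
o = 23409 (o = 153² = 23409)
(26682 + o)/(44395 + M(23)) = (26682 + 23409)/(44395 - 811/7) = 50091/(309954/7) = 50091*(7/309954) = 116879/103318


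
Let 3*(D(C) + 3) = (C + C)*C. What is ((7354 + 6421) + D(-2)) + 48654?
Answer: 187286/3 ≈ 62429.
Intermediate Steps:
D(C) = -3 + 2*C²/3 (D(C) = -3 + ((C + C)*C)/3 = -3 + ((2*C)*C)/3 = -3 + (2*C²)/3 = -3 + 2*C²/3)
((7354 + 6421) + D(-2)) + 48654 = ((7354 + 6421) + (-3 + (⅔)*(-2)²)) + 48654 = (13775 + (-3 + (⅔)*4)) + 48654 = (13775 + (-3 + 8/3)) + 48654 = (13775 - ⅓) + 48654 = 41324/3 + 48654 = 187286/3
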